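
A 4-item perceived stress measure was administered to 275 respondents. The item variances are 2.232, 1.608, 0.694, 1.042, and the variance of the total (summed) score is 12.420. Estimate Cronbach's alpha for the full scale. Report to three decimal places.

α = 0.735

ΣVar(i) = 2.232 + 1.608 + 0.694 + 1.042 = 5.576
α = (k/(k−1))·(1 − ΣVar(i)/σ²_T) = (4/3)·(1 − 5.576/12.420) = 0.735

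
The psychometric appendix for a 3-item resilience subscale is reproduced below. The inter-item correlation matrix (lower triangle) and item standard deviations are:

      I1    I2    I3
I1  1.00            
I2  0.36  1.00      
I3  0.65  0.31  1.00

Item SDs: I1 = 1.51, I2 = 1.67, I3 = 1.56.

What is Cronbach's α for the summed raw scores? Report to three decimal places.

Σσ²ᵢ = 1.51² + 1.67² + 1.56² = 7.5026
Covariances σ_ij = r_ij · s_i · s_j:
  σ(I1,I2) = 0.36 × 1.51 × 1.67 = 0.9078
  σ(I1,I3) = 0.65 × 1.51 × 1.56 = 1.5311
  σ(I2,I3) = 0.31 × 1.67 × 1.56 = 0.8076
σ²_T = Σσ²ᵢ + 2·Σσ_ij = 7.5026 + 2 × 3.2465 = 13.9956
α = (3/2)·(1 − 7.5026/13.9956) = 0.696

α = 0.696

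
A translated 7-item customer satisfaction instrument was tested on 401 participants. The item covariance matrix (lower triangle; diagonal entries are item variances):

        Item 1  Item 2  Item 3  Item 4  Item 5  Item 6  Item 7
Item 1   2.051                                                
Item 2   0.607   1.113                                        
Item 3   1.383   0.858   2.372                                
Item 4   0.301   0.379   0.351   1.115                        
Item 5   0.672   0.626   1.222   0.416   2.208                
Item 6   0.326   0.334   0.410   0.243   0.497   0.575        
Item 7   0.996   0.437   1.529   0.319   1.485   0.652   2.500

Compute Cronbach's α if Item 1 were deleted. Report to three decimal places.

Cronbach's α = 0.797

Remaining items: Item 2, Item 3, Item 4, Item 5, Item 6, Item 7 (k = 6).
Σσ²ᵢ = 1.113 + 2.372 + 1.115 + 2.208 + 0.575 + 2.500 = 9.883
σ²_total = 9.883 + 2 × 9.758 = 29.399
α (item deleted) = (6/5)·(1 − 9.883/29.399) = 0.797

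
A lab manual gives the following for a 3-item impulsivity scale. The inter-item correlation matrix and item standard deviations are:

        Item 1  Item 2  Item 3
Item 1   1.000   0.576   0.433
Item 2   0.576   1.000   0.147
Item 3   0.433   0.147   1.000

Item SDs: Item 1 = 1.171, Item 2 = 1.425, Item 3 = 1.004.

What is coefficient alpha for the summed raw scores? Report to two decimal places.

coefficient alpha = 0.65

Σσ²ᵢ = 1.171² + 1.425² + 1.004² = 4.4099
Covariances σ_ij = r_ij · s_i · s_j:
  σ(Item 1,Item 2) = 0.576 × 1.171 × 1.425 = 0.9612
  σ(Item 1,Item 3) = 0.433 × 1.171 × 1.004 = 0.5091
  σ(Item 2,Item 3) = 0.147 × 1.425 × 1.004 = 0.2103
σ²_T = Σσ²ᵢ + 2·Σσ_ij = 4.4099 + 2 × 1.6806 = 7.7711
α = (3/2)·(1 − 4.4099/7.7711) = 0.65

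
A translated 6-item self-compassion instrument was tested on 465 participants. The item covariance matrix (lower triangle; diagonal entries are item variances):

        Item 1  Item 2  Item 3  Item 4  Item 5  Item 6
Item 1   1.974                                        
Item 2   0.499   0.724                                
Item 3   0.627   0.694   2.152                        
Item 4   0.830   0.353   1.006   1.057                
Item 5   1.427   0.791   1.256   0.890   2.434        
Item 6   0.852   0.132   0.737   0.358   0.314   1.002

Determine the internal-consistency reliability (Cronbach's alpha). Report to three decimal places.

sum of item variances = 1.974 + 0.724 + 2.152 + 1.057 + 2.434 + 1.002 = 9.343
Σ_{i<j} σ_ij = 10.766
total variance = 9.343 + 2 × 10.766 = 30.875
α = (k/(k−1))·(1 − sum of item variances/total variance) = (6/5)·(1 − 9.343/30.875) = 0.837

Cronbach's alpha = 0.837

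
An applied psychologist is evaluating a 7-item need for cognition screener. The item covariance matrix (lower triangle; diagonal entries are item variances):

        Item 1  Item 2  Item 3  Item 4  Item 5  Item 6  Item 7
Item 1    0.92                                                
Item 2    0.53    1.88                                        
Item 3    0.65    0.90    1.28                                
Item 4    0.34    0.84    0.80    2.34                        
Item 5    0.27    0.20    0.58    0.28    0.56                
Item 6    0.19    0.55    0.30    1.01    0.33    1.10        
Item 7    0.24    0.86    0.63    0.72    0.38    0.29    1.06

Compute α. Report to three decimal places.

α = 0.822

sum of item variances = 0.92 + 1.88 + 1.28 + 2.34 + 0.56 + 1.10 + 1.06 = 9.14
Sum of off-diagonal covariances = 10.89
σ²_T = 9.14 + 2 × 10.89 = 30.92
α = (k/(k−1))·(1 − sum of item variances/σ²_T) = (7/6)·(1 − 9.14/30.92) = 0.822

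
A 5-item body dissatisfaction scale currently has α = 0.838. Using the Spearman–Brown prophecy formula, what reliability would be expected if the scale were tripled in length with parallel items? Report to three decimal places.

predicted reliability = 0.939

Length factor m = 3
α' = m·α / (1 + (m−1)·α)
   = 3 × 0.838 / (1 + (3 − 1) × 0.838)
   = 2.5140 / 2.6760 = 0.939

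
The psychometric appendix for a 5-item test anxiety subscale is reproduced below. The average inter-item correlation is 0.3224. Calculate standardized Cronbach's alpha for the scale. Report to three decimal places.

standardized Cronbach's alpha = 0.704

Standardized α = k·r̄ / (1 + (k−1)·r̄) = 5 × 0.3224 / (1 + 4 × 0.3224)
  = 1.6120 / 2.2896 = 0.704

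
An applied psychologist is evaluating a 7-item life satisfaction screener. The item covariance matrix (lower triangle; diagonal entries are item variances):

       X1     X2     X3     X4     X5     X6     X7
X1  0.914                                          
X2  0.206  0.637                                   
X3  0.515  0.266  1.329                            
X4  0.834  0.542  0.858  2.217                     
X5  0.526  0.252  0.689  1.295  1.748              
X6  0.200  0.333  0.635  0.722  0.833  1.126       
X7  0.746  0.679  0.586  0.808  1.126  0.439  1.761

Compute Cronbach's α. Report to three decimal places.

Cronbach's α = 0.851

Σσ²ᵢ = 0.914 + 0.637 + 1.329 + 2.217 + 1.748 + 1.126 + 1.761 = 9.732
Sum of off-diagonal covariances = 13.090
σ²_total = 9.732 + 2 × 13.090 = 35.912
α = (k/(k−1))·(1 − Σσ²ᵢ/σ²_total) = (7/6)·(1 − 9.732/35.912) = 0.851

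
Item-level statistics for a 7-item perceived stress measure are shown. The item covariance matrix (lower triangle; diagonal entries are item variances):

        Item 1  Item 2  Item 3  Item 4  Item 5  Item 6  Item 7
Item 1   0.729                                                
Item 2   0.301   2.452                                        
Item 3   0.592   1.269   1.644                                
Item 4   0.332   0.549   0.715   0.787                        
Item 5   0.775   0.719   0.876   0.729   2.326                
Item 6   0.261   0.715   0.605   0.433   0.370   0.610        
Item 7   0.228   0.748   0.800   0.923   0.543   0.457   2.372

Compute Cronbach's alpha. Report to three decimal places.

Σσᵢ² = 0.729 + 2.452 + 1.644 + 0.787 + 2.326 + 0.610 + 2.372 = 10.920
Σ_{i<j} σ_ij = 12.940
σ²_T = 10.920 + 2 × 12.940 = 36.800
α = (k/(k−1))·(1 − Σσᵢ²/σ²_T) = (7/6)·(1 − 10.920/36.800) = 0.820

α = 0.820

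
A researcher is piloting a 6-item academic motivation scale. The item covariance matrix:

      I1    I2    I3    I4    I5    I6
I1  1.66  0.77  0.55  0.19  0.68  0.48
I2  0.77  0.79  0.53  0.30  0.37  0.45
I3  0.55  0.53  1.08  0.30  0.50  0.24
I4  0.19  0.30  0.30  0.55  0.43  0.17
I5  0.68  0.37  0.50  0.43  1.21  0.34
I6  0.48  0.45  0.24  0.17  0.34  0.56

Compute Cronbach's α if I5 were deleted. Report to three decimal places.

α = 0.790

Remaining items: I1, I2, I3, I4, I6 (k = 5).
Σσ²ᵢ = 1.66 + 0.79 + 1.08 + 0.55 + 0.56 = 4.64
Var(T) = 4.64 + 2 × 3.98 = 12.60
α (item deleted) = (5/4)·(1 − 4.64/12.60) = 0.790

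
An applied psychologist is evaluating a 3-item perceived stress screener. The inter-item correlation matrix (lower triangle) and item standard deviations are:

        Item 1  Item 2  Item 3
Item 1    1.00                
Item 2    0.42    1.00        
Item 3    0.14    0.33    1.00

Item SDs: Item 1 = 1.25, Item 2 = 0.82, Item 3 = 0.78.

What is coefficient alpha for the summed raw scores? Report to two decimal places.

Σσ²ᵢ = 1.25² + 0.82² + 0.78² = 2.8433
Covariances σ_ij = r_ij · s_i · s_j:
  σ(Item 1,Item 2) = 0.42 × 1.25 × 0.82 = 0.4305
  σ(Item 1,Item 3) = 0.14 × 1.25 × 0.78 = 0.1365
  σ(Item 2,Item 3) = 0.33 × 0.82 × 0.78 = 0.2111
σ²_T = Σσ²ᵢ + 2·Σσ_ij = 2.8433 + 2 × 0.7781 = 4.3995
α = (3/2)·(1 − 2.8433/4.3995) = 0.53

coefficient alpha = 0.53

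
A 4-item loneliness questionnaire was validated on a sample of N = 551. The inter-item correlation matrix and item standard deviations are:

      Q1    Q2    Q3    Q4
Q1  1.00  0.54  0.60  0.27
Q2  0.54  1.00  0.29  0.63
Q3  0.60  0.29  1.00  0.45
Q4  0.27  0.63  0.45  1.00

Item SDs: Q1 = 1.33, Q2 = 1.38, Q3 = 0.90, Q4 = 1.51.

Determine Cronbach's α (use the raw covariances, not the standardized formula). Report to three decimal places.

Cronbach's α = 0.764

Σσ²ᵢ = 1.33² + 1.38² + 0.90² + 1.51² = 6.7634
Covariances σ_ij = r_ij · s_i · s_j:
  σ(Q1,Q2) = 0.54 × 1.33 × 1.38 = 0.9911
  σ(Q1,Q3) = 0.60 × 1.33 × 0.90 = 0.7182
  σ(Q1,Q4) = 0.27 × 1.33 × 1.51 = 0.5422
  σ(Q2,Q3) = 0.29 × 1.38 × 0.90 = 0.3602
  σ(Q2,Q4) = 0.63 × 1.38 × 1.51 = 1.3128
  σ(Q3,Q4) = 0.45 × 0.90 × 1.51 = 0.6116
σ²_T = Σσ²ᵢ + 2·Σσ_ij = 6.7634 + 2 × 4.5361 = 15.8356
α = (4/3)·(1 − 6.7634/15.8356) = 0.764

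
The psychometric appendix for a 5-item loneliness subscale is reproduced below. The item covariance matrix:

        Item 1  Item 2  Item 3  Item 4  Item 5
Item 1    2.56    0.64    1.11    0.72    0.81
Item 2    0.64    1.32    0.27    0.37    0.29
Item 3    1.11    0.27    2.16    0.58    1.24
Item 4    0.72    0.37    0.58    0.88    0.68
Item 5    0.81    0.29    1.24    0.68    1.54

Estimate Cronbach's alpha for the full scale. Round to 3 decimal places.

Cronbach's alpha = 0.767

ΣVar(i) = 2.56 + 1.32 + 2.16 + 0.88 + 1.54 = 8.46
Σ_{i<j} σ_ij = 6.71
Var(T) = 8.46 + 2 × 6.71 = 21.88
α = (k/(k−1))·(1 − ΣVar(i)/Var(T)) = (5/4)·(1 − 8.46/21.88) = 0.767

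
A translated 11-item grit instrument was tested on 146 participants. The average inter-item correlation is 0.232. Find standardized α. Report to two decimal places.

α = 0.77

Standardized α = k·r̄ / (1 + (k−1)·r̄) = 11 × 0.232 / (1 + 10 × 0.232)
  = 2.5520 / 3.3200 = 0.77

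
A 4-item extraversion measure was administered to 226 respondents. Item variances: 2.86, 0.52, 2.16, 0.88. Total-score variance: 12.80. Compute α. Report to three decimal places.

α = 0.665

sum of item variances = 2.86 + 0.52 + 2.16 + 0.88 = 6.42
α = (k/(k−1))·(1 − sum of item variances/total variance) = (4/3)·(1 − 6.42/12.80) = 0.665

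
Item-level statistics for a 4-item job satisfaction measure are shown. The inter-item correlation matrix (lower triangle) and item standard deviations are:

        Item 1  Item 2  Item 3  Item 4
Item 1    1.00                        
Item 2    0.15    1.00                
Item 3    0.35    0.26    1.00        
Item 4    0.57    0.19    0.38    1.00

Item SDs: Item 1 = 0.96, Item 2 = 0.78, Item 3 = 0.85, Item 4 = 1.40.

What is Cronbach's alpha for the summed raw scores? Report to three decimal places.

Σσ²ᵢ = 0.96² + 0.78² + 0.85² + 1.40² = 4.2125
Covariances σ_ij = r_ij · s_i · s_j:
  σ(Item 1,Item 2) = 0.15 × 0.96 × 0.78 = 0.1123
  σ(Item 1,Item 3) = 0.35 × 0.96 × 0.85 = 0.2856
  σ(Item 1,Item 4) = 0.57 × 0.96 × 1.40 = 0.7661
  σ(Item 2,Item 3) = 0.26 × 0.78 × 0.85 = 0.1724
  σ(Item 2,Item 4) = 0.19 × 0.78 × 1.40 = 0.2075
  σ(Item 3,Item 4) = 0.38 × 0.85 × 1.40 = 0.4522
σ²_T = Σσ²ᵢ + 2·Σσ_ij = 4.2125 + 2 × 1.9961 = 8.2047
α = (4/3)·(1 − 4.2125/8.2047) = 0.649

α = 0.649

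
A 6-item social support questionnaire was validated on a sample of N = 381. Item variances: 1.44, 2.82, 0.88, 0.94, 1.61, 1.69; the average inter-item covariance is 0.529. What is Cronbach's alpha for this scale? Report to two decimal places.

Cronbach's alpha = 0.75

Σσ²ᵢ = 1.44 + 2.82 + 0.88 + 0.94 + 1.61 + 1.69 = 9.38
Sum of the 15 distinct covariances = 15 × 0.529 = 7.935
σ²_total = Σσ²ᵢ + 2·Σcov = 9.38 + 2 × 7.935 = 25.250
α = (6/5)·(1 − 9.38/25.250) = 0.75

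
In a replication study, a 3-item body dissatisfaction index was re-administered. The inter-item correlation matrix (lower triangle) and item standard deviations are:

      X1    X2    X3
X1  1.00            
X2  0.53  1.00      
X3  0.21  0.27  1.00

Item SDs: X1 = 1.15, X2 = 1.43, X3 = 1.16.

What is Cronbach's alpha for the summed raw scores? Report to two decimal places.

Σσ²ᵢ = 1.15² + 1.43² + 1.16² = 4.7130
Covariances σ_ij = r_ij · s_i · s_j:
  σ(X1,X2) = 0.53 × 1.15 × 1.43 = 0.8716
  σ(X1,X3) = 0.21 × 1.15 × 1.16 = 0.2801
  σ(X2,X3) = 0.27 × 1.43 × 1.16 = 0.4479
σ²_T = Σσ²ᵢ + 2·Σσ_ij = 4.7130 + 2 × 1.5996 = 7.9122
α = (3/2)·(1 − 4.7130/7.9122) = 0.61

Cronbach's alpha = 0.61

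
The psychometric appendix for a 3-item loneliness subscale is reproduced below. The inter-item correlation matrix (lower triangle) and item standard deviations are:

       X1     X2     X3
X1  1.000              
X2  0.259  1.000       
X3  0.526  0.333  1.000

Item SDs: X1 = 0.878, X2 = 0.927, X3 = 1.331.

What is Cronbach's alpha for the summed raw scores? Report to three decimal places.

Σσ²ᵢ = 0.878² + 0.927² + 1.331² = 3.4018
Covariances σ_ij = r_ij · s_i · s_j:
  σ(X1,X2) = 0.259 × 0.878 × 0.927 = 0.2108
  σ(X1,X3) = 0.526 × 0.878 × 1.331 = 0.6147
  σ(X2,X3) = 0.333 × 0.927 × 1.331 = 0.4109
σ²_T = Σσ²ᵢ + 2·Σσ_ij = 3.4018 + 2 × 1.2364 = 5.8746
α = (3/2)·(1 − 3.4018/5.8746) = 0.631

Cronbach's alpha = 0.631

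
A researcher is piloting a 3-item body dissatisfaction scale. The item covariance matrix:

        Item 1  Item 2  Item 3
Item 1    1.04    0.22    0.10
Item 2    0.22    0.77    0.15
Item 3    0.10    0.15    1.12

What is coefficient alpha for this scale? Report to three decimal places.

Σσᵢ² = 1.04 + 0.77 + 1.12 = 2.93
Sum of the distinct covariances = 0.47
Var(T) = 2.93 + 2 × 0.47 = 3.87
α = (k/(k−1))·(1 − Σσᵢ²/Var(T)) = (3/2)·(1 − 2.93/3.87) = 0.364

α = 0.364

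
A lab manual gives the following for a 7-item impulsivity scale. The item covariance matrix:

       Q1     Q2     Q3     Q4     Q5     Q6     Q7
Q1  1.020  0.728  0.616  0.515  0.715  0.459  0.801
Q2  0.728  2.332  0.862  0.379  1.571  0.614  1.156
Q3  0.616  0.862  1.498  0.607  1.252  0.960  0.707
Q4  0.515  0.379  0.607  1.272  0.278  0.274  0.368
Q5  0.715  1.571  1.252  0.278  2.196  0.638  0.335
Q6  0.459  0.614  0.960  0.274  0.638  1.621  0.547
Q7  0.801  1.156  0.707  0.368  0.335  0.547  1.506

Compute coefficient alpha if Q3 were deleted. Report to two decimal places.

Remaining items: Q1, Q2, Q4, Q5, Q6, Q7 (k = 6).
Σσᵢ² = 1.020 + 2.332 + 1.272 + 2.196 + 1.621 + 1.506 = 9.947
Var(T) = 9.947 + 2 × 9.378 = 28.703
α (item deleted) = (6/5)·(1 − 9.947/28.703) = 0.78

α = 0.78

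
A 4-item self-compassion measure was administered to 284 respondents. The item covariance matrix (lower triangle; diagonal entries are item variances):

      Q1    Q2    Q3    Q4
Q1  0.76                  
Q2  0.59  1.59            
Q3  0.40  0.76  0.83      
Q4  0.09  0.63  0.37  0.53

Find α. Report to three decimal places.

Σσᵢ² = 0.76 + 1.59 + 0.83 + 0.53 = 3.71
Sum of off-diagonal covariances = 2.84
Var(T) = 3.71 + 2 × 2.84 = 9.39
α = (k/(k−1))·(1 − Σσᵢ²/Var(T)) = (4/3)·(1 − 3.71/9.39) = 0.807

α = 0.807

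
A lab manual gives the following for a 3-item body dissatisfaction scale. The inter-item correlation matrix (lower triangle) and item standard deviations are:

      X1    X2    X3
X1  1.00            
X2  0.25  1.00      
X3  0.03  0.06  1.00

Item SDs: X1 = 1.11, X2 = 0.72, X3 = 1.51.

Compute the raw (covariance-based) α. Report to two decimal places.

α = 0.20

Σσ²ᵢ = 1.11² + 0.72² + 1.51² = 4.0306
Covariances σ_ij = r_ij · s_i · s_j:
  σ(X1,X2) = 0.25 × 1.11 × 0.72 = 0.1998
  σ(X1,X3) = 0.03 × 1.11 × 1.51 = 0.0503
  σ(X2,X3) = 0.06 × 0.72 × 1.51 = 0.0652
σ²_T = Σσ²ᵢ + 2·Σσ_ij = 4.0306 + 2 × 0.3153 = 4.6612
α = (3/2)·(1 − 4.0306/4.6612) = 0.20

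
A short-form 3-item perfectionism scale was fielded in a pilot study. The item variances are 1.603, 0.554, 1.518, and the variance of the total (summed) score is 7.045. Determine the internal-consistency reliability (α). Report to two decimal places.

sum of item variances = 1.603 + 0.554 + 1.518 = 3.675
α = (k/(k−1))·(1 − sum of item variances/Var(T)) = (3/2)·(1 − 3.675/7.045) = 0.72

α = 0.72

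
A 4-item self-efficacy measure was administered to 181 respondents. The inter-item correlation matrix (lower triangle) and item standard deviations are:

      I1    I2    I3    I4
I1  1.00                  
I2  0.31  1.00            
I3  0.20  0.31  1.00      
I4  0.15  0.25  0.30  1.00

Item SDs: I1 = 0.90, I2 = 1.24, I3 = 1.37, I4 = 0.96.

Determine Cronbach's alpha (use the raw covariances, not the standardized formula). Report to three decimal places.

α = 0.573

Σσ²ᵢ = 0.90² + 1.24² + 1.37² + 0.96² = 5.1461
Covariances σ_ij = r_ij · s_i · s_j:
  σ(I1,I2) = 0.31 × 0.90 × 1.24 = 0.3460
  σ(I1,I3) = 0.20 × 0.90 × 1.37 = 0.2466
  σ(I1,I4) = 0.15 × 0.90 × 0.96 = 0.1296
  σ(I2,I3) = 0.31 × 1.24 × 1.37 = 0.5266
  σ(I2,I4) = 0.25 × 1.24 × 0.96 = 0.2976
  σ(I3,I4) = 0.30 × 1.37 × 0.96 = 0.3946
σ²_T = Σσ²ᵢ + 2·Σσ_ij = 5.1461 + 2 × 1.9410 = 9.0281
α = (4/3)·(1 − 5.1461/9.0281) = 0.573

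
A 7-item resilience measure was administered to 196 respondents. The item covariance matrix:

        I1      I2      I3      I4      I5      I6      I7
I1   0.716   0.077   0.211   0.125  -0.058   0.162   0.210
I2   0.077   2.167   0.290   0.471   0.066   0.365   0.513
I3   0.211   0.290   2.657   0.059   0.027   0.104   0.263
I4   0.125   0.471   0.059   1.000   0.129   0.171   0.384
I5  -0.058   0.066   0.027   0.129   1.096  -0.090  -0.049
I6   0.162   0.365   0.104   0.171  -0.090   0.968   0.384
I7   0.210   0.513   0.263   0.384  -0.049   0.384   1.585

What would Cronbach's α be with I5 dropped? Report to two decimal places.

Remaining items: I1, I2, I3, I4, I6, I7 (k = 6).
ΣVar(i) = 0.716 + 2.167 + 2.657 + 1.000 + 0.968 + 1.585 = 9.093
σ²_total = 9.093 + 2 × 3.789 = 16.671
α (item deleted) = (6/5)·(1 − 9.093/16.671) = 0.55

α = 0.55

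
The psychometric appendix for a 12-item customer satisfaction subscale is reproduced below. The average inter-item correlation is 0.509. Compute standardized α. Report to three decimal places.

α = 0.926

Standardized α = k·r̄ / (1 + (k−1)·r̄) = 12 × 0.509 / (1 + 11 × 0.509)
  = 6.1080 / 6.5990 = 0.926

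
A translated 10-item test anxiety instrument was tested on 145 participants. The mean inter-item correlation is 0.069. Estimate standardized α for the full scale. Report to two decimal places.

α = 0.43

Standardized α = k·r̄ / (1 + (k−1)·r̄) = 10 × 0.069 / (1 + 9 × 0.069)
  = 0.6900 / 1.6210 = 0.43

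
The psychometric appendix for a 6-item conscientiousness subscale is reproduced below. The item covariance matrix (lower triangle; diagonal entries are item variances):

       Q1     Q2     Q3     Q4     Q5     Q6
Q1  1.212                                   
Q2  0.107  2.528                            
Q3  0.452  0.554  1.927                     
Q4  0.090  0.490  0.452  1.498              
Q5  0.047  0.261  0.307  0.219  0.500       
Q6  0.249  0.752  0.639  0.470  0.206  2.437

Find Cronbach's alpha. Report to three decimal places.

Σσ²ᵢ = 1.212 + 2.528 + 1.927 + 1.498 + 0.500 + 2.437 = 10.102
Sum of off-diagonal covariances = 5.295
Var(T) = 10.102 + 2 × 5.295 = 20.692
α = (k/(k−1))·(1 − Σσ²ᵢ/Var(T)) = (6/5)·(1 − 10.102/20.692) = 0.614

α = 0.614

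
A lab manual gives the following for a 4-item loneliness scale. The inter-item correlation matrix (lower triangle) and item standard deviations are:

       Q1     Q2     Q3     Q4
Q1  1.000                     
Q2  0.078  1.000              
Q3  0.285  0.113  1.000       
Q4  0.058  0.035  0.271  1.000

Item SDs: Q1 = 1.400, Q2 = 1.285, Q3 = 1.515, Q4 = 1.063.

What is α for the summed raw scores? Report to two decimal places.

α = 0.41

Σσ²ᵢ = 1.400² + 1.285² + 1.515² + 1.063² = 7.0364
Covariances σ_ij = r_ij · s_i · s_j:
  σ(Q1,Q2) = 0.078 × 1.400 × 1.285 = 0.1403
  σ(Q1,Q3) = 0.285 × 1.400 × 1.515 = 0.6045
  σ(Q1,Q4) = 0.058 × 1.400 × 1.063 = 0.0863
  σ(Q2,Q3) = 0.113 × 1.285 × 1.515 = 0.2200
  σ(Q2,Q4) = 0.035 × 1.285 × 1.063 = 0.0478
  σ(Q3,Q4) = 0.271 × 1.515 × 1.063 = 0.4364
σ²_T = Σσ²ᵢ + 2·Σσ_ij = 7.0364 + 2 × 1.5353 = 10.1070
α = (4/3)·(1 − 7.0364/10.1070) = 0.41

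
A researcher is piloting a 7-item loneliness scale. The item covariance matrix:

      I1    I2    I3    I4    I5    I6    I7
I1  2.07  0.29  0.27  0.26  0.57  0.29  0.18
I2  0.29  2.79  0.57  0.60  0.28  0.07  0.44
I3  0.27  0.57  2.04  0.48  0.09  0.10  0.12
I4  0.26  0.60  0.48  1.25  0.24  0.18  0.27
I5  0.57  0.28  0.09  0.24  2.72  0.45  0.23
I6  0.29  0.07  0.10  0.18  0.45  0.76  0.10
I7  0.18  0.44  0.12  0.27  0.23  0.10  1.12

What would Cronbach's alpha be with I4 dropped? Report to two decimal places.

Remaining items: I1, I2, I3, I5, I6, I7 (k = 6).
ΣVar(i) = 2.07 + 2.79 + 2.04 + 2.72 + 0.76 + 1.12 = 11.50
σ²_total = 11.50 + 2 × 4.05 = 19.60
α (item deleted) = (6/5)·(1 − 11.50/19.60) = 0.50

Cronbach's alpha = 0.50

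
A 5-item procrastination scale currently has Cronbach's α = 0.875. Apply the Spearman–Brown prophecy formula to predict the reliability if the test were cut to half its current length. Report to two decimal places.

predicted reliability = 0.78

Length factor m = 1/2
α' = m·α / (1 − (1−m)·α)
   = 1/2 × 0.875 / (1 − (1 − 1/2) × 0.875)
   = 0.4375 / 0.5625 = 0.78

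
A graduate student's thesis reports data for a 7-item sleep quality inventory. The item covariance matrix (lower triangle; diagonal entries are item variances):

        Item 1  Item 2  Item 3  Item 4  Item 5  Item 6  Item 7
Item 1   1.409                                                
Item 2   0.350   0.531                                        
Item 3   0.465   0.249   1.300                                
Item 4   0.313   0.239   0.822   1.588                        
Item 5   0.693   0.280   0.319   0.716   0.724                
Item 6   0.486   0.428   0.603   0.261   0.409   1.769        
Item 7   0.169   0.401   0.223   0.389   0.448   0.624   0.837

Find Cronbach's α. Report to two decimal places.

Σσᵢ² = 1.409 + 0.531 + 1.300 + 1.588 + 0.724 + 1.769 + 0.837 = 8.158
Sum of off-diagonal covariances = 8.887
σ²_total = 8.158 + 2 × 8.887 = 25.932
α = (k/(k−1))·(1 − Σσᵢ²/σ²_total) = (7/6)·(1 − 8.158/25.932) = 0.80

Cronbach's α = 0.80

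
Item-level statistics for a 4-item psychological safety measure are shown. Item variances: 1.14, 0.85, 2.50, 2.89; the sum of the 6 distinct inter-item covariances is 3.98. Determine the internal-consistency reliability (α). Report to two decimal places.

α = 0.69

Σσᵢ² = 1.14 + 0.85 + 2.50 + 2.89 = 7.38
Sum of distinct covariances = 3.98
σ²_T = Σσᵢ² + 2·Σcov = 7.38 + 2 × 3.98 = 15.34
α = (4/3)·(1 − 7.38/15.34) = 0.69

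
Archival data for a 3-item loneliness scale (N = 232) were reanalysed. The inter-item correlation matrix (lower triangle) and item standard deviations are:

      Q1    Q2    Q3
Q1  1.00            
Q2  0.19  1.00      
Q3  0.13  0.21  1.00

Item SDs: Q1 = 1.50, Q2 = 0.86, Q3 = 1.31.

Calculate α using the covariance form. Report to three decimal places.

α = 0.358

Σσ²ᵢ = 1.50² + 0.86² + 1.31² = 4.7057
Covariances σ_ij = r_ij · s_i · s_j:
  σ(Q1,Q2) = 0.19 × 1.50 × 0.86 = 0.2451
  σ(Q1,Q3) = 0.13 × 1.50 × 1.31 = 0.2555
  σ(Q2,Q3) = 0.21 × 0.86 × 1.31 = 0.2366
σ²_T = Σσ²ᵢ + 2·Σσ_ij = 4.7057 + 2 × 0.7372 = 6.1801
α = (3/2)·(1 − 4.7057/6.1801) = 0.358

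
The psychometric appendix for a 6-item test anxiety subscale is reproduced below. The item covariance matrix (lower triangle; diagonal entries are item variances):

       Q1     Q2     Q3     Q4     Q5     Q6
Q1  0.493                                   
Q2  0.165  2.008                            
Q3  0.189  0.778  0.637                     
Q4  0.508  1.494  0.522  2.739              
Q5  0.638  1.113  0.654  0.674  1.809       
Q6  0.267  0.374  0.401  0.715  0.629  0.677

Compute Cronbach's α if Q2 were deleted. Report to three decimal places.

Remaining items: Q1, Q3, Q4, Q5, Q6 (k = 5).
Σσᵢ² = 0.493 + 0.637 + 2.739 + 1.809 + 0.677 = 6.355
σ²_total = 6.355 + 2 × 5.197 = 16.749
α (item deleted) = (5/4)·(1 − 6.355/16.749) = 0.776

Cronbach's α = 0.776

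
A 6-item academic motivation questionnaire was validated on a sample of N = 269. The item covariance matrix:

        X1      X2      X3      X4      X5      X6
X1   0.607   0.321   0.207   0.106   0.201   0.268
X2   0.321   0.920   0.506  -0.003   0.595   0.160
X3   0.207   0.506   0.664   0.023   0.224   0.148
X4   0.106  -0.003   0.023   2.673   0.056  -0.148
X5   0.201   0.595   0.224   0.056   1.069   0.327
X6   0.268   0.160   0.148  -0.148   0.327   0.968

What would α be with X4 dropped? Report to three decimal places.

Remaining items: X1, X2, X3, X5, X6 (k = 5).
Σσᵢ² = 0.607 + 0.920 + 0.664 + 1.069 + 0.968 = 4.228
σ²_T = 4.228 + 2 × 2.957 = 10.142
α (item deleted) = (5/4)·(1 − 4.228/10.142) = 0.729

α = 0.729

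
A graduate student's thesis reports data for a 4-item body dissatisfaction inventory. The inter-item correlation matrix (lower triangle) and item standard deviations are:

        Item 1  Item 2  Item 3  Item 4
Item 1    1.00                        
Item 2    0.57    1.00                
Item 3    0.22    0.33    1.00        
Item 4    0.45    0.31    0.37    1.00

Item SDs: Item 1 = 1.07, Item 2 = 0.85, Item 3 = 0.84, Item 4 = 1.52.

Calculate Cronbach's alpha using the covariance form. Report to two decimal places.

α = 0.68

Σσ²ᵢ = 1.07² + 0.85² + 0.84² + 1.52² = 4.8834
Covariances σ_ij = r_ij · s_i · s_j:
  σ(Item 1,Item 2) = 0.57 × 1.07 × 0.85 = 0.5184
  σ(Item 1,Item 3) = 0.22 × 1.07 × 0.84 = 0.1977
  σ(Item 1,Item 4) = 0.45 × 1.07 × 1.52 = 0.7319
  σ(Item 2,Item 3) = 0.33 × 0.85 × 0.84 = 0.2356
  σ(Item 2,Item 4) = 0.31 × 0.85 × 1.52 = 0.4005
  σ(Item 3,Item 4) = 0.37 × 0.84 × 1.52 = 0.4724
σ²_T = Σσ²ᵢ + 2·Σσ_ij = 4.8834 + 2 × 2.5565 = 9.9964
α = (4/3)·(1 − 4.8834/9.9964) = 0.68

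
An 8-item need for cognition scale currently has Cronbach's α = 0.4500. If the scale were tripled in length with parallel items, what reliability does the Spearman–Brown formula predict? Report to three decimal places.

predicted reliability = 0.711

Length factor m = 3
α' = m·α / (1 + (m−1)·α)
   = 3 × 0.4500 / (1 + (3 − 1) × 0.4500)
   = 1.3500 / 1.9000 = 0.711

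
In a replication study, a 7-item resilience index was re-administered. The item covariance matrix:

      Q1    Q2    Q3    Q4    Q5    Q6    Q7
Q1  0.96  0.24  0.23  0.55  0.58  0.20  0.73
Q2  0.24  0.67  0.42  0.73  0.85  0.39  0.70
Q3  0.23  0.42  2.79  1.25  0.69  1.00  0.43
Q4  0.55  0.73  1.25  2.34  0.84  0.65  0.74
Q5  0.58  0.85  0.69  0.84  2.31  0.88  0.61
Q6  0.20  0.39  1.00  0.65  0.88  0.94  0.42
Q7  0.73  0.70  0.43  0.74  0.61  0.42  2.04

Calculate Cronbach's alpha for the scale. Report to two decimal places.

ΣVar(i) = 0.96 + 0.67 + 2.79 + 2.34 + 2.31 + 0.94 + 2.04 = 12.05
Sum of the distinct covariances = 13.13
total variance = 12.05 + 2 × 13.13 = 38.31
α = (k/(k−1))·(1 − ΣVar(i)/total variance) = (7/6)·(1 − 12.05/38.31) = 0.80

α = 0.80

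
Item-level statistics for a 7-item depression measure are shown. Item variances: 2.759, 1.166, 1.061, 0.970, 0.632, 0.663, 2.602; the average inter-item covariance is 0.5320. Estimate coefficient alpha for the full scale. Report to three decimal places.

α = 0.810

sum of item variances = 2.759 + 1.166 + 1.061 + 0.970 + 0.632 + 0.663 + 2.602 = 9.853
Sum of the 21 distinct covariances = 21 × 0.5320 = 11.1720
σ²_total = sum of item variances + 2·Σcov = 9.853 + 2 × 11.1720 = 32.1970
α = (7/6)·(1 − 9.853/32.1970) = 0.810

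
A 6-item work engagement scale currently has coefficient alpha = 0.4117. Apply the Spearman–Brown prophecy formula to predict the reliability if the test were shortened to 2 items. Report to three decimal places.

Length factor m = 2/6 = 0.3333
α' = m·α / (1 − (1−m)·α)
   = 2/6 × 0.4117 / (1 − (1 − 2/6) × 0.4117)
   = 0.1372 / 0.7255 = 0.189

predicted reliability = 0.189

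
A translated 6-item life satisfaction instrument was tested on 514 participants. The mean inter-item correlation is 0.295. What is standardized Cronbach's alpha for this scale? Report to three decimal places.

standardized Cronbach's alpha = 0.715

Standardized α = k·r̄ / (1 + (k−1)·r̄) = 6 × 0.295 / (1 + 5 × 0.295)
  = 1.7700 / 2.4750 = 0.715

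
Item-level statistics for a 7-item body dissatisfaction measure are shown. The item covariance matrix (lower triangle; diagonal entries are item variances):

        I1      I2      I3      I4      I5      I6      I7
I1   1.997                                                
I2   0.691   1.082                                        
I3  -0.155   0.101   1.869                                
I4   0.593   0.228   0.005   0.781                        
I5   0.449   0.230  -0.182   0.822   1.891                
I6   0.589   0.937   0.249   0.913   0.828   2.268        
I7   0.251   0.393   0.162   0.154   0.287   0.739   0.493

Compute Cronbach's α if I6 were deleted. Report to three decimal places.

Remaining items: I1, I2, I3, I4, I5, I7 (k = 6).
Σσ²ᵢ = 1.997 + 1.082 + 1.869 + 0.781 + 1.891 + 0.493 = 8.113
total variance = 8.113 + 2 × 4.029 = 16.171
α (item deleted) = (6/5)·(1 − 8.113/16.171) = 0.598

Cronbach's α = 0.598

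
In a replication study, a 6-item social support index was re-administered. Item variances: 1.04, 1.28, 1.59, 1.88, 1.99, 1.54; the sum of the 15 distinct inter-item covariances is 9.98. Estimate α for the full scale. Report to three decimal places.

sum of item variances = 1.04 + 1.28 + 1.59 + 1.88 + 1.99 + 1.54 = 9.32
Sum of distinct covariances = 9.98
σ²_T = sum of item variances + 2·Σcov = 9.32 + 2 × 9.98 = 29.28
α = (6/5)·(1 − 9.32/29.28) = 0.818

α = 0.818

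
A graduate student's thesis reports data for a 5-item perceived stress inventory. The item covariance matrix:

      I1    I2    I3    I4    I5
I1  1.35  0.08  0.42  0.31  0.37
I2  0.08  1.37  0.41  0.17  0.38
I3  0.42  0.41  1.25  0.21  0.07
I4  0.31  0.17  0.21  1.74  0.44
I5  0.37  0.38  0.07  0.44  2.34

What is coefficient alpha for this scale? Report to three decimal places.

Σσ²ᵢ = 1.35 + 1.37 + 1.25 + 1.74 + 2.34 = 8.05
Sum of off-diagonal covariances = 2.86
σ²_T = 8.05 + 2 × 2.86 = 13.77
α = (k/(k−1))·(1 − Σσ²ᵢ/σ²_T) = (5/4)·(1 − 8.05/13.77) = 0.519

coefficient alpha = 0.519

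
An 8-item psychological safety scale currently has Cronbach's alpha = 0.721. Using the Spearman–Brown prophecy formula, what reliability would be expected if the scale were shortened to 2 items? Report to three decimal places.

Length factor m = 2/8 = 0.2500
α' = m·α / (1 − (1−m)·α)
   = 2/8 × 0.721 / (1 − (1 − 2/8) × 0.721)
   = 0.1802 / 0.4593 = 0.392

predicted reliability = 0.392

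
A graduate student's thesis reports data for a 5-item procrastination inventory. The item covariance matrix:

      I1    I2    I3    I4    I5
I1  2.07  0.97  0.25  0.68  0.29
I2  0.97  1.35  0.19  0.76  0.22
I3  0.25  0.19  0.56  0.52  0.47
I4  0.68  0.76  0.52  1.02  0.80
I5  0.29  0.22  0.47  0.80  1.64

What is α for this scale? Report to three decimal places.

Σσ²ᵢ = 2.07 + 1.35 + 0.56 + 1.02 + 1.64 = 6.64
Σ_{i<j} σ_ij = 5.15
σ²_T = 6.64 + 2 × 5.15 = 16.94
α = (k/(k−1))·(1 − Σσ²ᵢ/σ²_T) = (5/4)·(1 − 6.64/16.94) = 0.760

α = 0.760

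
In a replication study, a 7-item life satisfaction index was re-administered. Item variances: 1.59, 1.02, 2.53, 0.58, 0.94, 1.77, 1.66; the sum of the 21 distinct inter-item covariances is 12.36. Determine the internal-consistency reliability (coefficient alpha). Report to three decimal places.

Σσ²ᵢ = 1.59 + 1.02 + 2.53 + 0.58 + 0.94 + 1.77 + 1.66 = 10.09
Sum of distinct covariances = 12.36
Var(T) = Σσ²ᵢ + 2·Σcov = 10.09 + 2 × 12.36 = 34.81
α = (7/6)·(1 − 10.09/34.81) = 0.828

coefficient alpha = 0.828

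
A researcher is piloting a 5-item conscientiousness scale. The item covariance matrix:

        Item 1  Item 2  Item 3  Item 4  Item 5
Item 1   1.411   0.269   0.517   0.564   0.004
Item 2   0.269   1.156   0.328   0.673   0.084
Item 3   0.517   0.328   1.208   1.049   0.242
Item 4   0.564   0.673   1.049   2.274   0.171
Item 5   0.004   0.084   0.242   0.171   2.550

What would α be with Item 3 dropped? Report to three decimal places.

Remaining items: Item 1, Item 2, Item 4, Item 5 (k = 4).
sum of item variances = 1.411 + 1.156 + 2.274 + 2.550 = 7.391
σ²_T = 7.391 + 2 × 1.765 = 10.921
α (item deleted) = (4/3)·(1 − 7.391/10.921) = 0.431

α = 0.431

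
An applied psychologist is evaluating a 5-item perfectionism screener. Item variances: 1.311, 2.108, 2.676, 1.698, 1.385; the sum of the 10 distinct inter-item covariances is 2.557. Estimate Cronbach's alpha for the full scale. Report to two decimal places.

α = 0.45

Σσ²ᵢ = 1.311 + 2.108 + 2.676 + 1.698 + 1.385 = 9.178
Sum of distinct covariances = 2.557
total variance = Σσ²ᵢ + 2·Σcov = 9.178 + 2 × 2.557 = 14.292
α = (5/4)·(1 − 9.178/14.292) = 0.45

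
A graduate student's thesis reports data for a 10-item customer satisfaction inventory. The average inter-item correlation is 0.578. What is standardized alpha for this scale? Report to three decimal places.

Standardized α = k·r̄ / (1 + (k−1)·r̄) = 10 × 0.578 / (1 + 9 × 0.578)
  = 5.7800 / 6.2020 = 0.932

standardized alpha = 0.932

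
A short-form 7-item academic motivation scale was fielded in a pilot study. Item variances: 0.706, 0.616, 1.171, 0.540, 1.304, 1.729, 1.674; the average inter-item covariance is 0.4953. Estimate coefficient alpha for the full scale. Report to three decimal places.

Σσᵢ² = 0.706 + 0.616 + 1.171 + 0.540 + 1.304 + 1.729 + 1.674 = 7.740
Sum of the 21 distinct covariances = 21 × 0.4953 = 10.4013
Var(T) = Σσᵢ² + 2·Σcov = 7.740 + 2 × 10.4013 = 28.5426
α = (7/6)·(1 − 7.740/28.5426) = 0.850

α = 0.850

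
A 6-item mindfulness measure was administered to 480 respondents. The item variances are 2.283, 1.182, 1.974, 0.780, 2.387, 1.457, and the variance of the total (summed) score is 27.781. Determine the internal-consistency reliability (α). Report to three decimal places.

α = 0.765

ΣVar(i) = 2.283 + 1.182 + 1.974 + 0.780 + 2.387 + 1.457 = 10.063
α = (k/(k−1))·(1 − ΣVar(i)/Var(T)) = (6/5)·(1 − 10.063/27.781) = 0.765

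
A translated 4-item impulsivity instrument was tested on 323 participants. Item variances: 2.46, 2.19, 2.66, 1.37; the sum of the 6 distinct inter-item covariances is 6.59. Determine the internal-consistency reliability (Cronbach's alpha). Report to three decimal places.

α = 0.804

Σσ²ᵢ = 2.46 + 2.19 + 2.66 + 1.37 = 8.68
Sum of distinct covariances = 6.59
σ²_T = Σσ²ᵢ + 2·Σcov = 8.68 + 2 × 6.59 = 21.86
α = (4/3)·(1 − 8.68/21.86) = 0.804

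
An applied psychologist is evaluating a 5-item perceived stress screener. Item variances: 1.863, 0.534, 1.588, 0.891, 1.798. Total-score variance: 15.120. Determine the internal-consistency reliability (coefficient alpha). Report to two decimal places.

coefficient alpha = 0.70

Σσ²ᵢ = 1.863 + 0.534 + 1.588 + 0.891 + 1.798 = 6.674
α = (k/(k−1))·(1 − Σσ²ᵢ/σ²_T) = (5/4)·(1 − 6.674/15.120) = 0.70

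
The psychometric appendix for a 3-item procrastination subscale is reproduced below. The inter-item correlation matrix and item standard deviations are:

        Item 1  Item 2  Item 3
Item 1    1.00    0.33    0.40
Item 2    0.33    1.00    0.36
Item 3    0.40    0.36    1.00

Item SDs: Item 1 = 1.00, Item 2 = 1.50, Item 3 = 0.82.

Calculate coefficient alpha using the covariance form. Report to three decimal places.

coefficient alpha = 0.588

Σσ²ᵢ = 1.00² + 1.50² + 0.82² = 3.9224
Covariances σ_ij = r_ij · s_i · s_j:
  σ(Item 1,Item 2) = 0.33 × 1.00 × 1.50 = 0.4950
  σ(Item 1,Item 3) = 0.40 × 1.00 × 0.82 = 0.3280
  σ(Item 2,Item 3) = 0.36 × 1.50 × 0.82 = 0.4428
σ²_T = Σσ²ᵢ + 2·Σσ_ij = 3.9224 + 2 × 1.2658 = 6.4540
α = (3/2)·(1 − 3.9224/6.4540) = 0.588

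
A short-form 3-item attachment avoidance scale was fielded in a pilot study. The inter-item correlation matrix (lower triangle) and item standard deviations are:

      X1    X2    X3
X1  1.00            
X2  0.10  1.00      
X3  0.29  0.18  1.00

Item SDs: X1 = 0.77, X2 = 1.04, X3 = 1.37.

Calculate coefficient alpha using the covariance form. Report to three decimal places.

α = 0.399

Σσ²ᵢ = 0.77² + 1.04² + 1.37² = 3.5514
Covariances σ_ij = r_ij · s_i · s_j:
  σ(X1,X2) = 0.10 × 0.77 × 1.04 = 0.0801
  σ(X1,X3) = 0.29 × 0.77 × 1.37 = 0.3059
  σ(X2,X3) = 0.18 × 1.04 × 1.37 = 0.2565
σ²_T = Σσ²ᵢ + 2·Σσ_ij = 3.5514 + 2 × 0.6425 = 4.8364
α = (3/2)·(1 − 3.5514/4.8364) = 0.399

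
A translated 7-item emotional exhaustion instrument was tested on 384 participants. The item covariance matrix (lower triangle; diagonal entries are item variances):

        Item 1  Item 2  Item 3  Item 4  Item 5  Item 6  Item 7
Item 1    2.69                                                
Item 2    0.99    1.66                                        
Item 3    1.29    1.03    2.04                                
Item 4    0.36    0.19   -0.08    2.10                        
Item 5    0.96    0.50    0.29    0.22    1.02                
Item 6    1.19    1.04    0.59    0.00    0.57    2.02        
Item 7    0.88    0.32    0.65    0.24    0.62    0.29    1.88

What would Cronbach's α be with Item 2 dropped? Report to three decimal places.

Cronbach's α = 0.694

Remaining items: Item 1, Item 3, Item 4, Item 5, Item 6, Item 7 (k = 6).
ΣVar(i) = 2.69 + 2.04 + 2.10 + 1.02 + 2.02 + 1.88 = 11.75
σ²_T = 11.75 + 2 × 8.07 = 27.89
α (item deleted) = (6/5)·(1 − 11.75/27.89) = 0.694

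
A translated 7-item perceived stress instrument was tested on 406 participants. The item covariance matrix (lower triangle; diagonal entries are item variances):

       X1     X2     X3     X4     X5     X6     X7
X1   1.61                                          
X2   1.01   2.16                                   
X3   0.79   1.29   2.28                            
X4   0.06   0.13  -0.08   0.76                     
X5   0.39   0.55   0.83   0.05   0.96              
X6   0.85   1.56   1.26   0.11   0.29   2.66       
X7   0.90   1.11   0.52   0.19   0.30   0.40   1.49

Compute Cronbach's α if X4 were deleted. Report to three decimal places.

Remaining items: X1, X2, X3, X5, X6, X7 (k = 6).
Σσ²ᵢ = 1.61 + 2.16 + 2.28 + 0.96 + 2.66 + 1.49 = 11.16
σ²_T = 11.16 + 2 × 12.05 = 35.26
α (item deleted) = (6/5)·(1 − 11.16/35.26) = 0.820

Cronbach's α = 0.820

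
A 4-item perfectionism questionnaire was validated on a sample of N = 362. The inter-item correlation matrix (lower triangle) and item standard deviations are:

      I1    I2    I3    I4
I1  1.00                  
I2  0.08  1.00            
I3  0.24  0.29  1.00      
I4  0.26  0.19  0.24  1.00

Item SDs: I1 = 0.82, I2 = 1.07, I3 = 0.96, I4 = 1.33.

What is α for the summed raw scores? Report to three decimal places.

Σσ²ᵢ = 0.82² + 1.07² + 0.96² + 1.33² = 4.5078
Covariances σ_ij = r_ij · s_i · s_j:
  σ(I1,I2) = 0.08 × 0.82 × 1.07 = 0.0702
  σ(I1,I3) = 0.24 × 0.82 × 0.96 = 0.1889
  σ(I1,I4) = 0.26 × 0.82 × 1.33 = 0.2836
  σ(I2,I3) = 0.29 × 1.07 × 0.96 = 0.2979
  σ(I2,I4) = 0.19 × 1.07 × 1.33 = 0.2704
  σ(I3,I4) = 0.24 × 0.96 × 1.33 = 0.3064
σ²_T = Σσ²ᵢ + 2·Σσ_ij = 4.5078 + 2 × 1.4174 = 7.3426
α = (4/3)·(1 − 4.5078/7.3426) = 0.515

α = 0.515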